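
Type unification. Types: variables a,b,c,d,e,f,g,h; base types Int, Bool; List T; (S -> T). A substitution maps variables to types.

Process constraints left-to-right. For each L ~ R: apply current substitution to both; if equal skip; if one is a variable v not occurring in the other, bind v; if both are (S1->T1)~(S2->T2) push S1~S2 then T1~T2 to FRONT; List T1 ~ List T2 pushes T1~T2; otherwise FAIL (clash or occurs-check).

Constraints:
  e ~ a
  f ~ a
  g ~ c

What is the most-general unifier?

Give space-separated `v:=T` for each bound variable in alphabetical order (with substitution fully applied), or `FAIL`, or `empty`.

Answer: e:=a f:=a g:=c

Derivation:
step 1: unify e ~ a  [subst: {-} | 2 pending]
  bind e := a
step 2: unify f ~ a  [subst: {e:=a} | 1 pending]
  bind f := a
step 3: unify g ~ c  [subst: {e:=a, f:=a} | 0 pending]
  bind g := c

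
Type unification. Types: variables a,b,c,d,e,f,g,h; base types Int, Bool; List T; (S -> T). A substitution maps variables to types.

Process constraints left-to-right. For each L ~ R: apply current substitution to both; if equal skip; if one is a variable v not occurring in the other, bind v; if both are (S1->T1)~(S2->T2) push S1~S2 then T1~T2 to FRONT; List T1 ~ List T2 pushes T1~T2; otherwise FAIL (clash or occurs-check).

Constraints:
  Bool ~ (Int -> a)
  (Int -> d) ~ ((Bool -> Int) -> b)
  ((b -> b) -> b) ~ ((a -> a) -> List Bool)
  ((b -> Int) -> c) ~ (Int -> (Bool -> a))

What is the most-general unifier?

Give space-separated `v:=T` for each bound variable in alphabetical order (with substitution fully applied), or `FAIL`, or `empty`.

step 1: unify Bool ~ (Int -> a)  [subst: {-} | 3 pending]
  clash: Bool vs (Int -> a)

Answer: FAIL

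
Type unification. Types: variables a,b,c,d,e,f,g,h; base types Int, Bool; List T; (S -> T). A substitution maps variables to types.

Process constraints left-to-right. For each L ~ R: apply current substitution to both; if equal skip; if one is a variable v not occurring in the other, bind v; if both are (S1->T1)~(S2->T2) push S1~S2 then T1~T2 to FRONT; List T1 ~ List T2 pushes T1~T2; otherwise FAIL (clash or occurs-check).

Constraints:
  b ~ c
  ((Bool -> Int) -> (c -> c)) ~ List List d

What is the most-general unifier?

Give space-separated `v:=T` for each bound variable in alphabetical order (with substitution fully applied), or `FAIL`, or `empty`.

Answer: FAIL

Derivation:
step 1: unify b ~ c  [subst: {-} | 1 pending]
  bind b := c
step 2: unify ((Bool -> Int) -> (c -> c)) ~ List List d  [subst: {b:=c} | 0 pending]
  clash: ((Bool -> Int) -> (c -> c)) vs List List d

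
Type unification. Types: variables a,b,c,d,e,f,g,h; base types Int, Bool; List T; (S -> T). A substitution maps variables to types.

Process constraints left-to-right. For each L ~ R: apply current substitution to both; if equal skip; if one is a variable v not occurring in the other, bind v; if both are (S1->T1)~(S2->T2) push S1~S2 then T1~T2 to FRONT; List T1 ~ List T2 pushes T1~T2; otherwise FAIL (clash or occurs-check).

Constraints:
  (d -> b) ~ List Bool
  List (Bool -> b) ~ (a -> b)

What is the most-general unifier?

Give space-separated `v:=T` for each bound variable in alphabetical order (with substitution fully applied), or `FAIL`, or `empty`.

step 1: unify (d -> b) ~ List Bool  [subst: {-} | 1 pending]
  clash: (d -> b) vs List Bool

Answer: FAIL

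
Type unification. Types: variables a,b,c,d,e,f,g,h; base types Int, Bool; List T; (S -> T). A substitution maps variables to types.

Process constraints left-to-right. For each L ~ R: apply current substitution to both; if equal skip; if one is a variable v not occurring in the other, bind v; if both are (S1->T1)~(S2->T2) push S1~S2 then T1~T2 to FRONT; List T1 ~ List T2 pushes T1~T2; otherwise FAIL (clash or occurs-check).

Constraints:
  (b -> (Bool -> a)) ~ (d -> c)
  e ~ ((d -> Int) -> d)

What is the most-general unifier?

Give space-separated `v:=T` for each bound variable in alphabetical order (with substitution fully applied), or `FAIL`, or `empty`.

step 1: unify (b -> (Bool -> a)) ~ (d -> c)  [subst: {-} | 1 pending]
  -> decompose arrow: push b~d, (Bool -> a)~c
step 2: unify b ~ d  [subst: {-} | 2 pending]
  bind b := d
step 3: unify (Bool -> a) ~ c  [subst: {b:=d} | 1 pending]
  bind c := (Bool -> a)
step 4: unify e ~ ((d -> Int) -> d)  [subst: {b:=d, c:=(Bool -> a)} | 0 pending]
  bind e := ((d -> Int) -> d)

Answer: b:=d c:=(Bool -> a) e:=((d -> Int) -> d)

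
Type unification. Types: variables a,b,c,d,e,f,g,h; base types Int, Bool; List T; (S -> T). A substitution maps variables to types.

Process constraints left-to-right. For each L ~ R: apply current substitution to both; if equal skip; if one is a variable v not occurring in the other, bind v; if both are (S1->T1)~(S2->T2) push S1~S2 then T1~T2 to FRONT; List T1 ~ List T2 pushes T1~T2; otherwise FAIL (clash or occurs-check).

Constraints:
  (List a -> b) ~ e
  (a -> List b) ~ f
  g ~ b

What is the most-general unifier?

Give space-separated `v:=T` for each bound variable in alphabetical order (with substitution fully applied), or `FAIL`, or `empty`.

step 1: unify (List a -> b) ~ e  [subst: {-} | 2 pending]
  bind e := (List a -> b)
step 2: unify (a -> List b) ~ f  [subst: {e:=(List a -> b)} | 1 pending]
  bind f := (a -> List b)
step 3: unify g ~ b  [subst: {e:=(List a -> b), f:=(a -> List b)} | 0 pending]
  bind g := b

Answer: e:=(List a -> b) f:=(a -> List b) g:=b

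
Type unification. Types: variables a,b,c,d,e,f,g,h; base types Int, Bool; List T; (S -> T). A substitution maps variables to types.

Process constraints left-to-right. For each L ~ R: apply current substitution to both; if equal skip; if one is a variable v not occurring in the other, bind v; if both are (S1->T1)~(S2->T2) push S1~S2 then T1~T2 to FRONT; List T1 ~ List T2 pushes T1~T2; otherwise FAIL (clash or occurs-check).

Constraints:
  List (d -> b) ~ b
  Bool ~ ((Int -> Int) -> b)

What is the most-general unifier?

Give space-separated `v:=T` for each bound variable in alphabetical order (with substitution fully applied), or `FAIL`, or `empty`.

step 1: unify List (d -> b) ~ b  [subst: {-} | 1 pending]
  occurs-check fail

Answer: FAIL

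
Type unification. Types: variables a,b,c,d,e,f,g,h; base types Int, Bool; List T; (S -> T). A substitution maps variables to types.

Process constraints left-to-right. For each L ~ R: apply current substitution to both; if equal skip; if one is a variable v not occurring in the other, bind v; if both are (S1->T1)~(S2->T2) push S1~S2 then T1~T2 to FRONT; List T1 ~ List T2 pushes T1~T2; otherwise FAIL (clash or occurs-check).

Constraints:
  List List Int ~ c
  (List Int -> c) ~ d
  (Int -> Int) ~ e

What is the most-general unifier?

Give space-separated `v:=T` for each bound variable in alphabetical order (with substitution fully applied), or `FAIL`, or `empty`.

step 1: unify List List Int ~ c  [subst: {-} | 2 pending]
  bind c := List List Int
step 2: unify (List Int -> List List Int) ~ d  [subst: {c:=List List Int} | 1 pending]
  bind d := (List Int -> List List Int)
step 3: unify (Int -> Int) ~ e  [subst: {c:=List List Int, d:=(List Int -> List List Int)} | 0 pending]
  bind e := (Int -> Int)

Answer: c:=List List Int d:=(List Int -> List List Int) e:=(Int -> Int)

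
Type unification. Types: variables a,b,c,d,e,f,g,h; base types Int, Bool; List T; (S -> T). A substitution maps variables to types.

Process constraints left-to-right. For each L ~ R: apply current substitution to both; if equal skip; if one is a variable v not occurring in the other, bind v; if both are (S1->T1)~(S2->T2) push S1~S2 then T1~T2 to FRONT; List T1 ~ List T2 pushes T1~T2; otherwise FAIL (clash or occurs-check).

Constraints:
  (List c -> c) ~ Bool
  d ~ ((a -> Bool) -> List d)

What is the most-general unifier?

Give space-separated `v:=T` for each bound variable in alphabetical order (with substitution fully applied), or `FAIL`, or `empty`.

Answer: FAIL

Derivation:
step 1: unify (List c -> c) ~ Bool  [subst: {-} | 1 pending]
  clash: (List c -> c) vs Bool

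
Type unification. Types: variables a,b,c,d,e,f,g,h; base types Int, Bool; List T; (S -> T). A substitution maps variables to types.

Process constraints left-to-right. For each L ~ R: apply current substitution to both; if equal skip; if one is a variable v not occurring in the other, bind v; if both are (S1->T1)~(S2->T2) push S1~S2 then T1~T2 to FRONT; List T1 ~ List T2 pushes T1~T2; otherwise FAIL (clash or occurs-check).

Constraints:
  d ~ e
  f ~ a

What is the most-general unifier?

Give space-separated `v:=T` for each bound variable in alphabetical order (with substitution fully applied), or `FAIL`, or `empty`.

Answer: d:=e f:=a

Derivation:
step 1: unify d ~ e  [subst: {-} | 1 pending]
  bind d := e
step 2: unify f ~ a  [subst: {d:=e} | 0 pending]
  bind f := a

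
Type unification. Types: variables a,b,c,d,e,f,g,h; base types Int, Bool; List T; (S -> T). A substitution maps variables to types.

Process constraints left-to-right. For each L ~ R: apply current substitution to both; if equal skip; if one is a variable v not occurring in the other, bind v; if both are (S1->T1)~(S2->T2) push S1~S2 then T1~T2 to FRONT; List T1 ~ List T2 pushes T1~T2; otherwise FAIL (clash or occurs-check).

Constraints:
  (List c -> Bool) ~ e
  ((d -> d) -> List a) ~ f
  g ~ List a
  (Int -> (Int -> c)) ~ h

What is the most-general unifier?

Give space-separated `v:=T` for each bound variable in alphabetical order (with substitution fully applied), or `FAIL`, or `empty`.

Answer: e:=(List c -> Bool) f:=((d -> d) -> List a) g:=List a h:=(Int -> (Int -> c))

Derivation:
step 1: unify (List c -> Bool) ~ e  [subst: {-} | 3 pending]
  bind e := (List c -> Bool)
step 2: unify ((d -> d) -> List a) ~ f  [subst: {e:=(List c -> Bool)} | 2 pending]
  bind f := ((d -> d) -> List a)
step 3: unify g ~ List a  [subst: {e:=(List c -> Bool), f:=((d -> d) -> List a)} | 1 pending]
  bind g := List a
step 4: unify (Int -> (Int -> c)) ~ h  [subst: {e:=(List c -> Bool), f:=((d -> d) -> List a), g:=List a} | 0 pending]
  bind h := (Int -> (Int -> c))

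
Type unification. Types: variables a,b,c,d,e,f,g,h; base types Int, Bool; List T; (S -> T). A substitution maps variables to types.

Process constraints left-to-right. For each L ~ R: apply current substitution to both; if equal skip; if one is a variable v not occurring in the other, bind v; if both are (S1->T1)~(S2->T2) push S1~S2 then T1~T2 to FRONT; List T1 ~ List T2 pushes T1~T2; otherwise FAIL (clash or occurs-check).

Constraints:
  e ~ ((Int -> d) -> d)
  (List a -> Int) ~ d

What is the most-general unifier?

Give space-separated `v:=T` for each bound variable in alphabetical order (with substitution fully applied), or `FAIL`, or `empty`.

Answer: d:=(List a -> Int) e:=((Int -> (List a -> Int)) -> (List a -> Int))

Derivation:
step 1: unify e ~ ((Int -> d) -> d)  [subst: {-} | 1 pending]
  bind e := ((Int -> d) -> d)
step 2: unify (List a -> Int) ~ d  [subst: {e:=((Int -> d) -> d)} | 0 pending]
  bind d := (List a -> Int)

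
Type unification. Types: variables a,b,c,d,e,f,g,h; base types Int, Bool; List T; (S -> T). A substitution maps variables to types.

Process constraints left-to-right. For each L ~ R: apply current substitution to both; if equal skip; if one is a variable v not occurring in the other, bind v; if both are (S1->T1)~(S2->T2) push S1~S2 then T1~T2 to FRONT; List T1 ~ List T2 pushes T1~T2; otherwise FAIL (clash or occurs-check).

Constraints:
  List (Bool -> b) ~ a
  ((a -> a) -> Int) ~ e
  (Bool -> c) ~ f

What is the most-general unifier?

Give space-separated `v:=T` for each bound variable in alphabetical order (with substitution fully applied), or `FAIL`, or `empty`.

step 1: unify List (Bool -> b) ~ a  [subst: {-} | 2 pending]
  bind a := List (Bool -> b)
step 2: unify ((List (Bool -> b) -> List (Bool -> b)) -> Int) ~ e  [subst: {a:=List (Bool -> b)} | 1 pending]
  bind e := ((List (Bool -> b) -> List (Bool -> b)) -> Int)
step 3: unify (Bool -> c) ~ f  [subst: {a:=List (Bool -> b), e:=((List (Bool -> b) -> List (Bool -> b)) -> Int)} | 0 pending]
  bind f := (Bool -> c)

Answer: a:=List (Bool -> b) e:=((List (Bool -> b) -> List (Bool -> b)) -> Int) f:=(Bool -> c)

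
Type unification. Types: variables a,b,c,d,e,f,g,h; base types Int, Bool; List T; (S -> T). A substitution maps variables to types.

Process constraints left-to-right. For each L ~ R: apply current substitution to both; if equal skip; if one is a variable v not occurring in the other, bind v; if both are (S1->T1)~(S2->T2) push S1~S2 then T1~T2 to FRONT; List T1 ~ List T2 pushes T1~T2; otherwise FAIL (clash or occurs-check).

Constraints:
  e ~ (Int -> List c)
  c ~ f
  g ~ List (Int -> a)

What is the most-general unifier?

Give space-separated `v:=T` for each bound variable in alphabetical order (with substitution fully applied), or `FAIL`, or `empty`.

Answer: c:=f e:=(Int -> List f) g:=List (Int -> a)

Derivation:
step 1: unify e ~ (Int -> List c)  [subst: {-} | 2 pending]
  bind e := (Int -> List c)
step 2: unify c ~ f  [subst: {e:=(Int -> List c)} | 1 pending]
  bind c := f
step 3: unify g ~ List (Int -> a)  [subst: {e:=(Int -> List c), c:=f} | 0 pending]
  bind g := List (Int -> a)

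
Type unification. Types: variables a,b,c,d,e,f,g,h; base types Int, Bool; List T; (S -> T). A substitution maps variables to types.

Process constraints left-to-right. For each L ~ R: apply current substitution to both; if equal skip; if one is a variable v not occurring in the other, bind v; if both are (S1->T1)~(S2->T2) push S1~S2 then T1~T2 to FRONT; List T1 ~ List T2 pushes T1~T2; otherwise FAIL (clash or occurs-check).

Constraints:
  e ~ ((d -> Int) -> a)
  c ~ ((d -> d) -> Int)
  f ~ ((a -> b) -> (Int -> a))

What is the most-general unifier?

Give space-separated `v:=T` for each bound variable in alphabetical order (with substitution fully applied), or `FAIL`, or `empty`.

Answer: c:=((d -> d) -> Int) e:=((d -> Int) -> a) f:=((a -> b) -> (Int -> a))

Derivation:
step 1: unify e ~ ((d -> Int) -> a)  [subst: {-} | 2 pending]
  bind e := ((d -> Int) -> a)
step 2: unify c ~ ((d -> d) -> Int)  [subst: {e:=((d -> Int) -> a)} | 1 pending]
  bind c := ((d -> d) -> Int)
step 3: unify f ~ ((a -> b) -> (Int -> a))  [subst: {e:=((d -> Int) -> a), c:=((d -> d) -> Int)} | 0 pending]
  bind f := ((a -> b) -> (Int -> a))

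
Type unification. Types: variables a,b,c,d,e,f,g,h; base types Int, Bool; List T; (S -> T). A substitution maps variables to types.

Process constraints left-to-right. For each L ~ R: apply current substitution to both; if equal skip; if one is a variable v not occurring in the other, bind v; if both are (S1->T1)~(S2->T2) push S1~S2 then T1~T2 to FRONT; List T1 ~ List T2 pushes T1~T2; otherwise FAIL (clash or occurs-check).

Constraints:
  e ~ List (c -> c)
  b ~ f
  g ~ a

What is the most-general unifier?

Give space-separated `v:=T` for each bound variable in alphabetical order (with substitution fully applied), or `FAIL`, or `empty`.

Answer: b:=f e:=List (c -> c) g:=a

Derivation:
step 1: unify e ~ List (c -> c)  [subst: {-} | 2 pending]
  bind e := List (c -> c)
step 2: unify b ~ f  [subst: {e:=List (c -> c)} | 1 pending]
  bind b := f
step 3: unify g ~ a  [subst: {e:=List (c -> c), b:=f} | 0 pending]
  bind g := a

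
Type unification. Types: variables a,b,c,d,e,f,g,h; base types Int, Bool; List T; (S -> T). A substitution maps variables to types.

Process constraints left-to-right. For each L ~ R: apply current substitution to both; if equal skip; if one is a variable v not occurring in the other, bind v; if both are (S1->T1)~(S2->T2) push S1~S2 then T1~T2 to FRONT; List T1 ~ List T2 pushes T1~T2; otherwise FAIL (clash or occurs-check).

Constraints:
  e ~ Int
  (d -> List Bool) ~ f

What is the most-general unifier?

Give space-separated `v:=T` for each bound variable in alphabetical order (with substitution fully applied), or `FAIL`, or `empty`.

Answer: e:=Int f:=(d -> List Bool)

Derivation:
step 1: unify e ~ Int  [subst: {-} | 1 pending]
  bind e := Int
step 2: unify (d -> List Bool) ~ f  [subst: {e:=Int} | 0 pending]
  bind f := (d -> List Bool)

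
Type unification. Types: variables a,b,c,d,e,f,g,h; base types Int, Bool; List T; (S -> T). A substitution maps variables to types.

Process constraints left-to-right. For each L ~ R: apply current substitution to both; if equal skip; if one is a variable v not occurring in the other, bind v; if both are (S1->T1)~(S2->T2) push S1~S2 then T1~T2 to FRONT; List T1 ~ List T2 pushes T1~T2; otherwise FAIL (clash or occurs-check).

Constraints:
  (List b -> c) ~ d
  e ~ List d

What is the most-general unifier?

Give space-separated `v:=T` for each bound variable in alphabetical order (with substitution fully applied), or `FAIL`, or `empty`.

step 1: unify (List b -> c) ~ d  [subst: {-} | 1 pending]
  bind d := (List b -> c)
step 2: unify e ~ List (List b -> c)  [subst: {d:=(List b -> c)} | 0 pending]
  bind e := List (List b -> c)

Answer: d:=(List b -> c) e:=List (List b -> c)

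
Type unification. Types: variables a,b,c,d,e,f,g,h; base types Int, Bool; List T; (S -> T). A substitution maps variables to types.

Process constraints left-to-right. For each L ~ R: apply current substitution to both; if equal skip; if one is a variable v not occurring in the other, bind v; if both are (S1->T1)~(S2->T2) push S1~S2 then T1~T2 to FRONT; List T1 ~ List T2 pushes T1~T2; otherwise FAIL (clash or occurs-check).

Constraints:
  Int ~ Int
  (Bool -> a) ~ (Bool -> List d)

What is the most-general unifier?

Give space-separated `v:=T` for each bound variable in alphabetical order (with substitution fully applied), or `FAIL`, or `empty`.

step 1: unify Int ~ Int  [subst: {-} | 1 pending]
  -> identical, skip
step 2: unify (Bool -> a) ~ (Bool -> List d)  [subst: {-} | 0 pending]
  -> decompose arrow: push Bool~Bool, a~List d
step 3: unify Bool ~ Bool  [subst: {-} | 1 pending]
  -> identical, skip
step 4: unify a ~ List d  [subst: {-} | 0 pending]
  bind a := List d

Answer: a:=List d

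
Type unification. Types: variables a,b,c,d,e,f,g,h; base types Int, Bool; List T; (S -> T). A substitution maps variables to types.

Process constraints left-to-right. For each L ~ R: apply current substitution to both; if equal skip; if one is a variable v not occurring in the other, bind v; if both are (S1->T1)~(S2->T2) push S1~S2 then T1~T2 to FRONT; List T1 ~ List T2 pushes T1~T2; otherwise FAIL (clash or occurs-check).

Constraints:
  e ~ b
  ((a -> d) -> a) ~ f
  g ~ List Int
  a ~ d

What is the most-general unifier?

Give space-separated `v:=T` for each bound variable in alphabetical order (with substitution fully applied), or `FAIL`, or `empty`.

step 1: unify e ~ b  [subst: {-} | 3 pending]
  bind e := b
step 2: unify ((a -> d) -> a) ~ f  [subst: {e:=b} | 2 pending]
  bind f := ((a -> d) -> a)
step 3: unify g ~ List Int  [subst: {e:=b, f:=((a -> d) -> a)} | 1 pending]
  bind g := List Int
step 4: unify a ~ d  [subst: {e:=b, f:=((a -> d) -> a), g:=List Int} | 0 pending]
  bind a := d

Answer: a:=d e:=b f:=((d -> d) -> d) g:=List Int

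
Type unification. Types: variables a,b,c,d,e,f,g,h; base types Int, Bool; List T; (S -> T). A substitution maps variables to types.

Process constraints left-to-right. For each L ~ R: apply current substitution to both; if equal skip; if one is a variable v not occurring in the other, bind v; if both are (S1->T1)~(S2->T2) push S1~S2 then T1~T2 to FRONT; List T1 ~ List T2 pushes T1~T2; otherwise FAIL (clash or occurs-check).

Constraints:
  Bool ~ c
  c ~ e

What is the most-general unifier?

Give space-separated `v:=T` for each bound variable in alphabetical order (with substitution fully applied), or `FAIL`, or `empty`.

Answer: c:=Bool e:=Bool

Derivation:
step 1: unify Bool ~ c  [subst: {-} | 1 pending]
  bind c := Bool
step 2: unify Bool ~ e  [subst: {c:=Bool} | 0 pending]
  bind e := Bool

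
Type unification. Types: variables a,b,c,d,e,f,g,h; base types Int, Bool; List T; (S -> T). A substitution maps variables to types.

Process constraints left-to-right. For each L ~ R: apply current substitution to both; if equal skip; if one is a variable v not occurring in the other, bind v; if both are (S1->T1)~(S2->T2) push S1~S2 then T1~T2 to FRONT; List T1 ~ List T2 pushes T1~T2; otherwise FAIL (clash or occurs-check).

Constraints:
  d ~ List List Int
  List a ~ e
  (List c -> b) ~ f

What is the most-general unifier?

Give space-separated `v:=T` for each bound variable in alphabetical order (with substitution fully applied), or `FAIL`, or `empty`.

step 1: unify d ~ List List Int  [subst: {-} | 2 pending]
  bind d := List List Int
step 2: unify List a ~ e  [subst: {d:=List List Int} | 1 pending]
  bind e := List a
step 3: unify (List c -> b) ~ f  [subst: {d:=List List Int, e:=List a} | 0 pending]
  bind f := (List c -> b)

Answer: d:=List List Int e:=List a f:=(List c -> b)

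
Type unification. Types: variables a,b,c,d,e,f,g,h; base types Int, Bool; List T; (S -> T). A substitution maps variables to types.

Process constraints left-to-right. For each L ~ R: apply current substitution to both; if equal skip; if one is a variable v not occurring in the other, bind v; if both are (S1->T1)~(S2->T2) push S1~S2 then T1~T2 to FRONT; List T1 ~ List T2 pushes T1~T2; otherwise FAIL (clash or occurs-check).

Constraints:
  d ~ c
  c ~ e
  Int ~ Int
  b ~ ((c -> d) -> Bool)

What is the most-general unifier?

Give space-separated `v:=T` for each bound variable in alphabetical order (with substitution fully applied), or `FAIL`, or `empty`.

step 1: unify d ~ c  [subst: {-} | 3 pending]
  bind d := c
step 2: unify c ~ e  [subst: {d:=c} | 2 pending]
  bind c := e
step 3: unify Int ~ Int  [subst: {d:=c, c:=e} | 1 pending]
  -> identical, skip
step 4: unify b ~ ((e -> e) -> Bool)  [subst: {d:=c, c:=e} | 0 pending]
  bind b := ((e -> e) -> Bool)

Answer: b:=((e -> e) -> Bool) c:=e d:=e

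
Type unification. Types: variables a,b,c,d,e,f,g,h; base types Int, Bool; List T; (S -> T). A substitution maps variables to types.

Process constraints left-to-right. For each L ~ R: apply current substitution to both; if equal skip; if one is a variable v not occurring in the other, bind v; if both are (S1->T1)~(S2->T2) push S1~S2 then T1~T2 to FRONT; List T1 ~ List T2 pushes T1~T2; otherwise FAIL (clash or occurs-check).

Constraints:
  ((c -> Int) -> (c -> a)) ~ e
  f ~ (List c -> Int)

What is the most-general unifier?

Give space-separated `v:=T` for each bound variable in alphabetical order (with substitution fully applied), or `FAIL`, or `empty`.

Answer: e:=((c -> Int) -> (c -> a)) f:=(List c -> Int)

Derivation:
step 1: unify ((c -> Int) -> (c -> a)) ~ e  [subst: {-} | 1 pending]
  bind e := ((c -> Int) -> (c -> a))
step 2: unify f ~ (List c -> Int)  [subst: {e:=((c -> Int) -> (c -> a))} | 0 pending]
  bind f := (List c -> Int)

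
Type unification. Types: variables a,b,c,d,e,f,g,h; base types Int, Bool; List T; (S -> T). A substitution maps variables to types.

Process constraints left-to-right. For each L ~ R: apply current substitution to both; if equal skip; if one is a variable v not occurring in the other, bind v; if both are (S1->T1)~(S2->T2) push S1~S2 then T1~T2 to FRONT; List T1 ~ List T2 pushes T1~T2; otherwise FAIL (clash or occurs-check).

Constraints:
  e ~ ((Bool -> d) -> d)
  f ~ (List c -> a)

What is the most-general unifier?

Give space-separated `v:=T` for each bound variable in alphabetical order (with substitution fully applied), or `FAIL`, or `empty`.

step 1: unify e ~ ((Bool -> d) -> d)  [subst: {-} | 1 pending]
  bind e := ((Bool -> d) -> d)
step 2: unify f ~ (List c -> a)  [subst: {e:=((Bool -> d) -> d)} | 0 pending]
  bind f := (List c -> a)

Answer: e:=((Bool -> d) -> d) f:=(List c -> a)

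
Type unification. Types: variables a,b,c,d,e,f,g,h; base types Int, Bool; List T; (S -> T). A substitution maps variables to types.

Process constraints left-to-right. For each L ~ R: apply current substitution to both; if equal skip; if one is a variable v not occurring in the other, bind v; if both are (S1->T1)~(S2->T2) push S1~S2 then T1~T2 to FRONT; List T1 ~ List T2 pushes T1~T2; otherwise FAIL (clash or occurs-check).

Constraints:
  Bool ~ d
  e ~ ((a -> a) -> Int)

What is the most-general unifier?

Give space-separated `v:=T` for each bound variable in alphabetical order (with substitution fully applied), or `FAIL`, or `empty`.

Answer: d:=Bool e:=((a -> a) -> Int)

Derivation:
step 1: unify Bool ~ d  [subst: {-} | 1 pending]
  bind d := Bool
step 2: unify e ~ ((a -> a) -> Int)  [subst: {d:=Bool} | 0 pending]
  bind e := ((a -> a) -> Int)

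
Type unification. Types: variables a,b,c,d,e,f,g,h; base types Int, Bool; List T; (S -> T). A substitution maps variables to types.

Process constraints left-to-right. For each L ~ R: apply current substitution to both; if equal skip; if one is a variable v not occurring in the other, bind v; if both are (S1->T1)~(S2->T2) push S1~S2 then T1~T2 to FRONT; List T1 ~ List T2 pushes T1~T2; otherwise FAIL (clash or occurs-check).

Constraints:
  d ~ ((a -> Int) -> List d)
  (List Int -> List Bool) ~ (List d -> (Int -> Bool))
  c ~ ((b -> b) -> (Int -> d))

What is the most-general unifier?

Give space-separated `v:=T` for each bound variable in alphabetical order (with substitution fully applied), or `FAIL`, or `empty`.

step 1: unify d ~ ((a -> Int) -> List d)  [subst: {-} | 2 pending]
  occurs-check fail: d in ((a -> Int) -> List d)

Answer: FAIL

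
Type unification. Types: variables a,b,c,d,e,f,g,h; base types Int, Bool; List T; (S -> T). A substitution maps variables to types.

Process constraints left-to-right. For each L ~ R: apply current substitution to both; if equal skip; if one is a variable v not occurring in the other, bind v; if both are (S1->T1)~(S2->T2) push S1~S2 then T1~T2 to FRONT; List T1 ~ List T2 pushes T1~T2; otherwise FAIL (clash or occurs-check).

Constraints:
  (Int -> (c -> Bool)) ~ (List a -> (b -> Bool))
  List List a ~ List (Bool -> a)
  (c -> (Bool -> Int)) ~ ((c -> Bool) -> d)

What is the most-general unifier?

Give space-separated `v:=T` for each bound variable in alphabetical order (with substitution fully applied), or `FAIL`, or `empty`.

step 1: unify (Int -> (c -> Bool)) ~ (List a -> (b -> Bool))  [subst: {-} | 2 pending]
  -> decompose arrow: push Int~List a, (c -> Bool)~(b -> Bool)
step 2: unify Int ~ List a  [subst: {-} | 3 pending]
  clash: Int vs List a

Answer: FAIL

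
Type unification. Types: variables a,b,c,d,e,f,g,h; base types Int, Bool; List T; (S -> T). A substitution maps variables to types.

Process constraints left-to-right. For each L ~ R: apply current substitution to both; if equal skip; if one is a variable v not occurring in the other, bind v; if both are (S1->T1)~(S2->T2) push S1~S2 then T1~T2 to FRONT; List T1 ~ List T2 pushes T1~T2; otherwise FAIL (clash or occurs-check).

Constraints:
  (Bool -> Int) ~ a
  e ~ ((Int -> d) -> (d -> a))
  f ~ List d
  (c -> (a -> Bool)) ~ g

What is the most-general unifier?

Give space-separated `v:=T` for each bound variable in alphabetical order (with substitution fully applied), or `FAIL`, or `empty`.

Answer: a:=(Bool -> Int) e:=((Int -> d) -> (d -> (Bool -> Int))) f:=List d g:=(c -> ((Bool -> Int) -> Bool))

Derivation:
step 1: unify (Bool -> Int) ~ a  [subst: {-} | 3 pending]
  bind a := (Bool -> Int)
step 2: unify e ~ ((Int -> d) -> (d -> (Bool -> Int)))  [subst: {a:=(Bool -> Int)} | 2 pending]
  bind e := ((Int -> d) -> (d -> (Bool -> Int)))
step 3: unify f ~ List d  [subst: {a:=(Bool -> Int), e:=((Int -> d) -> (d -> (Bool -> Int)))} | 1 pending]
  bind f := List d
step 4: unify (c -> ((Bool -> Int) -> Bool)) ~ g  [subst: {a:=(Bool -> Int), e:=((Int -> d) -> (d -> (Bool -> Int))), f:=List d} | 0 pending]
  bind g := (c -> ((Bool -> Int) -> Bool))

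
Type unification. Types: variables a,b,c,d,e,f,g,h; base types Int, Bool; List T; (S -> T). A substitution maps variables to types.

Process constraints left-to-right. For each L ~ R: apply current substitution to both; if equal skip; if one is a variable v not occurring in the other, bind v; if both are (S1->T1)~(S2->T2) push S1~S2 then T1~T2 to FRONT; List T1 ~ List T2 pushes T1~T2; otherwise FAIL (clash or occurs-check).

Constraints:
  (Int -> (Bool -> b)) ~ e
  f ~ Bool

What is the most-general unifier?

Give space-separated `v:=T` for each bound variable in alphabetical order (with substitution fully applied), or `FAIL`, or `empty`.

step 1: unify (Int -> (Bool -> b)) ~ e  [subst: {-} | 1 pending]
  bind e := (Int -> (Bool -> b))
step 2: unify f ~ Bool  [subst: {e:=(Int -> (Bool -> b))} | 0 pending]
  bind f := Bool

Answer: e:=(Int -> (Bool -> b)) f:=Bool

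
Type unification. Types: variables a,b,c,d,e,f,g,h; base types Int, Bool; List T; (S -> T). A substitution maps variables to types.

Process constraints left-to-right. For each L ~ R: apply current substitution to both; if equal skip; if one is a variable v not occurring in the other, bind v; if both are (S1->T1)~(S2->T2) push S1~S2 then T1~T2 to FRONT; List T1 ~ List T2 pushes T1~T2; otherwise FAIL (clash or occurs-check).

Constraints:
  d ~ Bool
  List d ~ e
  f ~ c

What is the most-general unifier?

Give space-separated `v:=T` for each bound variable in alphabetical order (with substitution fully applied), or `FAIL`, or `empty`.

Answer: d:=Bool e:=List Bool f:=c

Derivation:
step 1: unify d ~ Bool  [subst: {-} | 2 pending]
  bind d := Bool
step 2: unify List Bool ~ e  [subst: {d:=Bool} | 1 pending]
  bind e := List Bool
step 3: unify f ~ c  [subst: {d:=Bool, e:=List Bool} | 0 pending]
  bind f := c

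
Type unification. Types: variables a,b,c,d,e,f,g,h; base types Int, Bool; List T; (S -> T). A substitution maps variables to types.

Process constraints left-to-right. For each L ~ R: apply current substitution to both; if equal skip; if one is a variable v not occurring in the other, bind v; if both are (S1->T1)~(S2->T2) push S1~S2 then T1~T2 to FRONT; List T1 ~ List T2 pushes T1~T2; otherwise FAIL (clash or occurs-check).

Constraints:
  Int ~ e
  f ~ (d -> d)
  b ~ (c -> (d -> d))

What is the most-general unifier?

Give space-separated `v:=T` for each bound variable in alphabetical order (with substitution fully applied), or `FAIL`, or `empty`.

step 1: unify Int ~ e  [subst: {-} | 2 pending]
  bind e := Int
step 2: unify f ~ (d -> d)  [subst: {e:=Int} | 1 pending]
  bind f := (d -> d)
step 3: unify b ~ (c -> (d -> d))  [subst: {e:=Int, f:=(d -> d)} | 0 pending]
  bind b := (c -> (d -> d))

Answer: b:=(c -> (d -> d)) e:=Int f:=(d -> d)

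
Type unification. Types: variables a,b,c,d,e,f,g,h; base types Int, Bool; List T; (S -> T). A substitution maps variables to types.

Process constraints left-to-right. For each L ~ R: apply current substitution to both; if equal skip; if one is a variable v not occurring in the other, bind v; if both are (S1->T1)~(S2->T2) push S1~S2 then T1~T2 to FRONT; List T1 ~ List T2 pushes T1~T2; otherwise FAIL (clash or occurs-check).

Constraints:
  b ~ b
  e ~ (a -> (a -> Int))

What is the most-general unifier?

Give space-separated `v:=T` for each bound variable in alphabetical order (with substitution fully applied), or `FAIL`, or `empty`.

Answer: e:=(a -> (a -> Int))

Derivation:
step 1: unify b ~ b  [subst: {-} | 1 pending]
  -> identical, skip
step 2: unify e ~ (a -> (a -> Int))  [subst: {-} | 0 pending]
  bind e := (a -> (a -> Int))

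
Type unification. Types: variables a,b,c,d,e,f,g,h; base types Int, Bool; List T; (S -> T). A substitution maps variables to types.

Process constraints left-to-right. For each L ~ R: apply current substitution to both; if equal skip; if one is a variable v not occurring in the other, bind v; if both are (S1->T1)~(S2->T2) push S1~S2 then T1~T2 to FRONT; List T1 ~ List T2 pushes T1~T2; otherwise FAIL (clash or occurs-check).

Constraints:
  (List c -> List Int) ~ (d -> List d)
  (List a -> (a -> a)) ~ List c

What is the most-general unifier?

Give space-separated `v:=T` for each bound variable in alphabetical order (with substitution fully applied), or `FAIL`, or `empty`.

Answer: FAIL

Derivation:
step 1: unify (List c -> List Int) ~ (d -> List d)  [subst: {-} | 1 pending]
  -> decompose arrow: push List c~d, List Int~List d
step 2: unify List c ~ d  [subst: {-} | 2 pending]
  bind d := List c
step 3: unify List Int ~ List List c  [subst: {d:=List c} | 1 pending]
  -> decompose List: push Int~List c
step 4: unify Int ~ List c  [subst: {d:=List c} | 1 pending]
  clash: Int vs List c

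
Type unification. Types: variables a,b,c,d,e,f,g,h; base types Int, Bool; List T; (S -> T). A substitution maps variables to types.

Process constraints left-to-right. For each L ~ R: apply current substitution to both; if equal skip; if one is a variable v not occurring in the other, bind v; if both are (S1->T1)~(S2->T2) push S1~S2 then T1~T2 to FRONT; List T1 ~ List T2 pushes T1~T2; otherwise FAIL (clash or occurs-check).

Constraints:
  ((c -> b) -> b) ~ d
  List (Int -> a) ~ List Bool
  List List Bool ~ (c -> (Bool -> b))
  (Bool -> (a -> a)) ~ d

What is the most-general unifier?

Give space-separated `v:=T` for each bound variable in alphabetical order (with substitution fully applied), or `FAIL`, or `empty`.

Answer: FAIL

Derivation:
step 1: unify ((c -> b) -> b) ~ d  [subst: {-} | 3 pending]
  bind d := ((c -> b) -> b)
step 2: unify List (Int -> a) ~ List Bool  [subst: {d:=((c -> b) -> b)} | 2 pending]
  -> decompose List: push (Int -> a)~Bool
step 3: unify (Int -> a) ~ Bool  [subst: {d:=((c -> b) -> b)} | 2 pending]
  clash: (Int -> a) vs Bool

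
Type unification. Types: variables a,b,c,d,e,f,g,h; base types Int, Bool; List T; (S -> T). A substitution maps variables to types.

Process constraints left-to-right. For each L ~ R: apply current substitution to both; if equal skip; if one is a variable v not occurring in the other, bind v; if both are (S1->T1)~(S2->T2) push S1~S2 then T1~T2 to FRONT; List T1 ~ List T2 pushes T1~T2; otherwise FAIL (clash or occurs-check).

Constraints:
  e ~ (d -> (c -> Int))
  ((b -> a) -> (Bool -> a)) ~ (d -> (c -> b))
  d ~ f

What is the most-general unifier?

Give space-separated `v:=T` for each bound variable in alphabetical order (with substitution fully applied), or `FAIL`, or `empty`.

step 1: unify e ~ (d -> (c -> Int))  [subst: {-} | 2 pending]
  bind e := (d -> (c -> Int))
step 2: unify ((b -> a) -> (Bool -> a)) ~ (d -> (c -> b))  [subst: {e:=(d -> (c -> Int))} | 1 pending]
  -> decompose arrow: push (b -> a)~d, (Bool -> a)~(c -> b)
step 3: unify (b -> a) ~ d  [subst: {e:=(d -> (c -> Int))} | 2 pending]
  bind d := (b -> a)
step 4: unify (Bool -> a) ~ (c -> b)  [subst: {e:=(d -> (c -> Int)), d:=(b -> a)} | 1 pending]
  -> decompose arrow: push Bool~c, a~b
step 5: unify Bool ~ c  [subst: {e:=(d -> (c -> Int)), d:=(b -> a)} | 2 pending]
  bind c := Bool
step 6: unify a ~ b  [subst: {e:=(d -> (c -> Int)), d:=(b -> a), c:=Bool} | 1 pending]
  bind a := b
step 7: unify (b -> b) ~ f  [subst: {e:=(d -> (c -> Int)), d:=(b -> a), c:=Bool, a:=b} | 0 pending]
  bind f := (b -> b)

Answer: a:=b c:=Bool d:=(b -> b) e:=((b -> b) -> (Bool -> Int)) f:=(b -> b)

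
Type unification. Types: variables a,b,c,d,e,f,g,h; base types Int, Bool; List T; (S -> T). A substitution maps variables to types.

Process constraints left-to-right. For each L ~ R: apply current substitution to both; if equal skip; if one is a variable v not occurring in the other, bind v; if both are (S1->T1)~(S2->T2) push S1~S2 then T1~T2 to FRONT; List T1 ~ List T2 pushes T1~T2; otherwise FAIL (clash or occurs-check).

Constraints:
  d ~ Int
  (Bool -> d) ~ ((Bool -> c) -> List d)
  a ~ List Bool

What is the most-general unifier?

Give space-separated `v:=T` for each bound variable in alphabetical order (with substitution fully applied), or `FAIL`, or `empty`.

step 1: unify d ~ Int  [subst: {-} | 2 pending]
  bind d := Int
step 2: unify (Bool -> Int) ~ ((Bool -> c) -> List Int)  [subst: {d:=Int} | 1 pending]
  -> decompose arrow: push Bool~(Bool -> c), Int~List Int
step 3: unify Bool ~ (Bool -> c)  [subst: {d:=Int} | 2 pending]
  clash: Bool vs (Bool -> c)

Answer: FAIL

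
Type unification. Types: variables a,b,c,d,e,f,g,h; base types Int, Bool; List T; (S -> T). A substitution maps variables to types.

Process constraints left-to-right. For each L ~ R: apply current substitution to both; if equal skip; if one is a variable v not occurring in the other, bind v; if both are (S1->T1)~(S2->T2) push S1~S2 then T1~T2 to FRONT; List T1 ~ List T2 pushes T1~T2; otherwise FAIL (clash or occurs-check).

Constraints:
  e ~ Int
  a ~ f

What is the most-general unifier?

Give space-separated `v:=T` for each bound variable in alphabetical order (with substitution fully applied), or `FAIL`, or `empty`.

Answer: a:=f e:=Int

Derivation:
step 1: unify e ~ Int  [subst: {-} | 1 pending]
  bind e := Int
step 2: unify a ~ f  [subst: {e:=Int} | 0 pending]
  bind a := f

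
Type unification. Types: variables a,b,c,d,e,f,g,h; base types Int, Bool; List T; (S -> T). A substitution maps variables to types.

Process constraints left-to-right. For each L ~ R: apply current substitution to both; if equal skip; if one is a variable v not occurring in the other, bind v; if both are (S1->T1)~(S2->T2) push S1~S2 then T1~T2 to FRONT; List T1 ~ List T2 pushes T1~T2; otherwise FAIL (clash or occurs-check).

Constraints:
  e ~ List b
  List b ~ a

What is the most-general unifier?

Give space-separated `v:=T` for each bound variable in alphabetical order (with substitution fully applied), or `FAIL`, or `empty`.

Answer: a:=List b e:=List b

Derivation:
step 1: unify e ~ List b  [subst: {-} | 1 pending]
  bind e := List b
step 2: unify List b ~ a  [subst: {e:=List b} | 0 pending]
  bind a := List b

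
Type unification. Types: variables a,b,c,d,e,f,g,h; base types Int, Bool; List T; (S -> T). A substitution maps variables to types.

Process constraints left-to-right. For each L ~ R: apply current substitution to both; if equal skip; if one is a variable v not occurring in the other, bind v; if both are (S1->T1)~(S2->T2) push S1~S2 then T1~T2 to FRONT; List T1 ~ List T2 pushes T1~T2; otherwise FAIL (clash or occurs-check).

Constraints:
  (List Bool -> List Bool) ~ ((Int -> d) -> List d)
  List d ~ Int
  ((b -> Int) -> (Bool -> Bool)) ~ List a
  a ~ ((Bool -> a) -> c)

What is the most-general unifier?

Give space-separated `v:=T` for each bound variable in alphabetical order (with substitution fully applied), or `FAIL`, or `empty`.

Answer: FAIL

Derivation:
step 1: unify (List Bool -> List Bool) ~ ((Int -> d) -> List d)  [subst: {-} | 3 pending]
  -> decompose arrow: push List Bool~(Int -> d), List Bool~List d
step 2: unify List Bool ~ (Int -> d)  [subst: {-} | 4 pending]
  clash: List Bool vs (Int -> d)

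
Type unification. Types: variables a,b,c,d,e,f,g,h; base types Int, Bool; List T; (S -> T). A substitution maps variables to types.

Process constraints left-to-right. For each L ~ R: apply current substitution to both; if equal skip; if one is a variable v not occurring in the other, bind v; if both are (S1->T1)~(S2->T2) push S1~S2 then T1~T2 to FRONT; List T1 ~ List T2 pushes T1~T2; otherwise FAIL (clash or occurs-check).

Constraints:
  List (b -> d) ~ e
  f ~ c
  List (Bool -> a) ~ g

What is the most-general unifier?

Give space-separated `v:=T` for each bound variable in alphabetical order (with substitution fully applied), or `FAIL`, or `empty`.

Answer: e:=List (b -> d) f:=c g:=List (Bool -> a)

Derivation:
step 1: unify List (b -> d) ~ e  [subst: {-} | 2 pending]
  bind e := List (b -> d)
step 2: unify f ~ c  [subst: {e:=List (b -> d)} | 1 pending]
  bind f := c
step 3: unify List (Bool -> a) ~ g  [subst: {e:=List (b -> d), f:=c} | 0 pending]
  bind g := List (Bool -> a)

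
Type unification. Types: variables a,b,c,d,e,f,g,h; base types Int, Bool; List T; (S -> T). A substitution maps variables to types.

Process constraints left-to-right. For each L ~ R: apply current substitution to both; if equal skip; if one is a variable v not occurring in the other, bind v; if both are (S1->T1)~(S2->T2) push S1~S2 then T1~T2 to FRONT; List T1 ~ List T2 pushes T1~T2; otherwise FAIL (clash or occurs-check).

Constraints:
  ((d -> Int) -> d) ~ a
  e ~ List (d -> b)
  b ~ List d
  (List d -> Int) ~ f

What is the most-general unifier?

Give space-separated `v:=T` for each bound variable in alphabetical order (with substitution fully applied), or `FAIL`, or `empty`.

Answer: a:=((d -> Int) -> d) b:=List d e:=List (d -> List d) f:=(List d -> Int)

Derivation:
step 1: unify ((d -> Int) -> d) ~ a  [subst: {-} | 3 pending]
  bind a := ((d -> Int) -> d)
step 2: unify e ~ List (d -> b)  [subst: {a:=((d -> Int) -> d)} | 2 pending]
  bind e := List (d -> b)
step 3: unify b ~ List d  [subst: {a:=((d -> Int) -> d), e:=List (d -> b)} | 1 pending]
  bind b := List d
step 4: unify (List d -> Int) ~ f  [subst: {a:=((d -> Int) -> d), e:=List (d -> b), b:=List d} | 0 pending]
  bind f := (List d -> Int)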